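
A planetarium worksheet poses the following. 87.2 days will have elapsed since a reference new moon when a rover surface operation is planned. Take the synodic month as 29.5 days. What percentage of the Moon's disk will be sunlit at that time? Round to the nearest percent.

87.2/29.5 = 2.956 lunations, so 2 complete cycles and 28.20 d into the next.
Elongation θ = 360° × 28.20/29.5 ≈ 344.1°.
Illuminated fraction = (1 − cos 344.1°)/2 = (1 − 0.962)/2 ≈ 0.019, so 2%.

2%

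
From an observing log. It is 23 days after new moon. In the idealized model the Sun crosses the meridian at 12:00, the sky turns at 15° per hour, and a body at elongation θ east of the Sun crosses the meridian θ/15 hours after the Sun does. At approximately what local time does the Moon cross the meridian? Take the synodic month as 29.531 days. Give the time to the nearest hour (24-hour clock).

Phase angle: θ = 360°·(23 d)/(29.531 d) = 280.4°.
Delay after the Sun = 280.4° / (15°/h) ≈ 18.69 h.
12:00 + 18.69 h ≈ 06:42 → 07:00 to the nearest hour.

07:00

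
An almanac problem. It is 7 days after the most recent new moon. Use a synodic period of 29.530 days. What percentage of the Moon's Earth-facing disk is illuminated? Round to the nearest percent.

Elongation θ = 360° × 7/29.530 ≈ 85.3°.
cos 85.3° = 0.081, so f = (1 − 0.081)/2 = 0.459, so 46%.

46%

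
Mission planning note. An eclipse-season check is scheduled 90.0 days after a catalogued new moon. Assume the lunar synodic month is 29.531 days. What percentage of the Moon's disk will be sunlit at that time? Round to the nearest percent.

2%

Reduce mod P: 90.0 − 3×29.531 = 1.41 d into the current lunation.
Elongation θ = 360° × 1.41/29.531 ≈ 17.2°.
With cos θ = 0.956, the lit fraction is (1 − 0.956)/2 ≈ 0.022, so 2%.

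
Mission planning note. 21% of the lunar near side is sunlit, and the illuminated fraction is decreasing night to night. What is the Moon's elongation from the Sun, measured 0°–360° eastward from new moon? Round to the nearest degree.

305°

From f = (1 − cos θ)/2: cos θ = 1 − 2×0.21 = 0.580; arccos → 54.5°.
Waning ⇒ past full, so θ = 360° − 54.5° = 305.5°.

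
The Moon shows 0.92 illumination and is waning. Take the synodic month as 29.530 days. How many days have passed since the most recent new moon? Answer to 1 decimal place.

cos θ = 1 − 2f = -0.840, giving a principal value of 147.1°.
Waning ⇒ past full, so θ = 360° − 147.1° = 212.9°.
At 360°/29.530 d per day, 212.9° corresponds to 17.46 days.

17.5 days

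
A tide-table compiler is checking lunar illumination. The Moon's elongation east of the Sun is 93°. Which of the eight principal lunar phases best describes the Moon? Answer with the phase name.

first quarter

93° lies in the first quarter sector of the 8-phase cycle.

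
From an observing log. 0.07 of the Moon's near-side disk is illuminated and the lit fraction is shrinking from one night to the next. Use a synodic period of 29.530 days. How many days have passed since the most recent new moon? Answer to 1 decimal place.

cos θ = 1 − 2f = 0.860, giving a principal value of 30.7°.
Since the Moon is past full (waning), take the reflex angle: θ = 360° − 30.7° = 329.3°.
At 360°/29.530 d per day, 329.3° corresponds to 27.01 days.

27.0 days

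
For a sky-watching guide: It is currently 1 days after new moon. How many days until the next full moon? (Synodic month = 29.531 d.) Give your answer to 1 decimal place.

13.8 days

Full moon occurs at elongation 180°, i.e. at age 29.531 × 180/360 = 14.765 d.
That is 14.765 − 1 = 13.765 days ahead.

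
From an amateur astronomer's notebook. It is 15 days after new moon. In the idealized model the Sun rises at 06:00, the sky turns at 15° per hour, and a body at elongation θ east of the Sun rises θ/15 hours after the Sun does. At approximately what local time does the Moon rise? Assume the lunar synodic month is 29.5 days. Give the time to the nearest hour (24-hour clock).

Elongation θ = 360° × 15/29.5 ≈ 183.1°.
The Moon trails the Sun by θ/15 = 183.1/15 ≈ 12.20 hours.
06:00 + 12.20 h ≈ 18:12 → 18:00 to the nearest hour.

18:00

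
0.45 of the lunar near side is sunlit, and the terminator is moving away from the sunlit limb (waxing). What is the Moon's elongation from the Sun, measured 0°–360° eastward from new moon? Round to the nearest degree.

From f = (1 − cos θ)/2: cos θ = 1 − 2×0.45 = 0.100; arccos → 84.3°.
Before full moon the principal value applies: θ = 84.3°.

84°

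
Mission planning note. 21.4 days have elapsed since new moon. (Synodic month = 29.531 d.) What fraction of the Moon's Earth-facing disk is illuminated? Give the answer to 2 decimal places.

The Moon has covered 21.4/29.531 of its cycle, so θ ≈ 360° × 21.4/29.531 = 260.9°.
cos 260.9° = (-0.159), so f = (1 − (-0.159))/2 = 0.579.

0.58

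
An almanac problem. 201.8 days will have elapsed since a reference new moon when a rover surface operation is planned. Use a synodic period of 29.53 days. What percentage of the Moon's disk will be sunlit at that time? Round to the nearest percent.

Reduce mod P: 201.8 − 6×29.53 = 24.62 d into the current lunation.
Phase angle: θ = 360°·(24.62 d)/(29.53 d) = 300.1°.
Illuminated fraction = (1 − cos 300.1°)/2 = (1 − 0.502)/2 ≈ 0.249, so 25%.

25%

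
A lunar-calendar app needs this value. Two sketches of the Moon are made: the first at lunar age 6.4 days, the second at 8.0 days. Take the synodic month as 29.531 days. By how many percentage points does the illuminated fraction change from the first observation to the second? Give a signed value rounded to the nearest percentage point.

First observation: θ = 360°·6.4/29.531 = 78.0°, so f = 0.396.
Second observation: θ = 97.5°, f = 0.565.
Δf = 0.565 − 0.396 = +0.169, i.e. +17 pp.

+17 pp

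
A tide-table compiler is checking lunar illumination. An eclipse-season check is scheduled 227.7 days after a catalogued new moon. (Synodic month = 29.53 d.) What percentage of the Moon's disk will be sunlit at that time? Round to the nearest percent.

62%

Reduce mod P: 227.7 − 7×29.53 = 20.99 d into the current lunation.
Elongation θ = 360° × 20.99/29.53 ≈ 255.9°.
Illuminated fraction = (1 − cos 255.9°)/2 = (1 − (-0.244))/2 ≈ 0.622, so 62%.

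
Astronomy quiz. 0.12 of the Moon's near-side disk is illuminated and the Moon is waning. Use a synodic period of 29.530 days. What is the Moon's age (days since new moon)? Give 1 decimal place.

Invert f = (1 − cos θ)/2 to get cos θ = 1 − 2(0.12) = 0.760, hence θ₀ = arccos 0.760 = 40.5°.
Since the Moon is past full (waning), take the reflex angle: θ = 360° − 40.5° = 319.5°.
Age = 29.530 × 319.5°/360° ≈ 26.20 days.

26.2 days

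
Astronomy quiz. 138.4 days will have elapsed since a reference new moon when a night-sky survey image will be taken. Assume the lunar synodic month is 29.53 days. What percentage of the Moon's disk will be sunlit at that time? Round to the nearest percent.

Reduce mod P: 138.4 − 4×29.53 = 20.28 d into the current lunation.
Phase angle: θ = 360°·(20.28 d)/(29.53 d) = 247.2°.
cos 247.2° = (-0.387), so f = (1 − (-0.387))/2 = 0.693, so 69%.

69%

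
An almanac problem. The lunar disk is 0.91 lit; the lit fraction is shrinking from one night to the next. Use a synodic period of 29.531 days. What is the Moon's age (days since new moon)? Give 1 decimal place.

Invert f = (1 − cos θ)/2 to get cos θ = 1 − 2(0.91) = -0.820, hence θ₀ = arccos -0.820 = 145.1°.
Waning ⇒ past full, so θ = 360° − 145.1° = 214.9°.
That fraction of the synodic month is 214.9/360 × 29.531 d ≈ 17.63 d.

17.6 days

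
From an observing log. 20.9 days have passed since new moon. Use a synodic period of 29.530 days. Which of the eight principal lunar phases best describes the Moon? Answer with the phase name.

last quarter

θ ≈ 360° × 20.9/29.530 = 255°, which falls in the last quarter sector.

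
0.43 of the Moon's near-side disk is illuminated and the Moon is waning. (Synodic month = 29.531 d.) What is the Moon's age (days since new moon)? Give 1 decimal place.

cos θ = 1 − 2f = 0.140, giving a principal value of 82.0°.
Waning ⇒ past full, so θ = 360° − 82.0° = 278.0°.
Age = 29.531 × 278.0°/360° ≈ 22.81 days.

22.8 days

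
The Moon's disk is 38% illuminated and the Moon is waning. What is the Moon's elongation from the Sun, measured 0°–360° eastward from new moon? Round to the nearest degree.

From f = (1 − cos θ)/2: cos θ = 1 − 2×0.38 = 0.240; arccos → 76.1°.
Waning ⇒ past full, so θ = 360° − 76.1° = 283.9°.

284°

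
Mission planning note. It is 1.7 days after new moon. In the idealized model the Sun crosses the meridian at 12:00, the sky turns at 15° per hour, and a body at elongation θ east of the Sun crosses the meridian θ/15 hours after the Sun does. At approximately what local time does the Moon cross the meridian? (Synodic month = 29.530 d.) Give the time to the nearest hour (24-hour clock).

13:00

Elongation θ = 360° × 1.7/29.530 ≈ 20.7°.
Delay after the Sun = 20.7° / (15°/h) ≈ 1.38 h.
12:00 + 1.38 h ≈ 13:23 → 13:00 to the nearest hour.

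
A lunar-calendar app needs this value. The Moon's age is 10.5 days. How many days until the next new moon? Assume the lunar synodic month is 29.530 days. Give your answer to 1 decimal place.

19.0 days

The next new moon completes the synodic month: 29.530 − 10.5 = 19.030 days.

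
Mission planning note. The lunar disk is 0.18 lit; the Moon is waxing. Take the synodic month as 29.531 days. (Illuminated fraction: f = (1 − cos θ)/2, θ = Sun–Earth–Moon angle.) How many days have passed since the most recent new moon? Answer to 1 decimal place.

4.1 days

Invert f = (1 − cos θ)/2 to get cos θ = 1 − 2(0.18) = 0.640, hence θ₀ = arccos 0.640 = 50.2°.
Before full moon the principal value applies: θ = 50.2°.
That fraction of the synodic month is 50.2/360 × 29.531 d ≈ 4.12 d.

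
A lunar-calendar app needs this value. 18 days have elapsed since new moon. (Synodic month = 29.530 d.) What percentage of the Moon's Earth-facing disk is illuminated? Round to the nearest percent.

89%

Phase angle: θ = 360°·(18 d)/(29.530 d) = 219.4°.
With cos θ = (-0.772), the lit fraction is (1 − (-0.772))/2 ≈ 0.886, so 89%.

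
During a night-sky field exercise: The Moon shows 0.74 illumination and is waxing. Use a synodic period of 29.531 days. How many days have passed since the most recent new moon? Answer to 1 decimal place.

cos θ = 1 − 2f = -0.480, giving a principal value of 118.7°.
The Moon is waxing (0°–180°), so θ = 118.7° directly.
Age = 29.531 × 118.7°/360° ≈ 9.74 days.

9.7 days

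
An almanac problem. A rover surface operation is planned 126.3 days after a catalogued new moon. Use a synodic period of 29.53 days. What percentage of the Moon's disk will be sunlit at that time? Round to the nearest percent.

58%

126.3 d spans 4 complete synodic months (4 × 29.53 = 118.12 d) plus 8.18 d.
Phase angle: θ = 360°·(8.18 d)/(29.53 d) = 99.7°.
Illuminated fraction = (1 − cos 99.7°)/2 = (1 − (-0.169))/2 ≈ 0.584, so 58%.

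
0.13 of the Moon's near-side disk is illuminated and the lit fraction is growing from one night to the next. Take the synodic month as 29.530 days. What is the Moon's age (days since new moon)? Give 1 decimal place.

cos θ = 1 − 2f = 0.740, giving a principal value of 42.3°.
The Moon is waxing (0°–180°), so θ = 42.3° directly.
Age = 29.530 × 42.3°/360° ≈ 3.47 days.

3.5 days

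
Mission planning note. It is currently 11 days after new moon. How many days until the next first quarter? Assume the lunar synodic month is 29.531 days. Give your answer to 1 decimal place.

First quarter is 0.25 of the way through the cycle: age 0.25 × 29.531 = 7.383 d.
This lunation's first quarter (7.383 d) has passed, so add one period: 36.914 − 11 = 25.914 days.

25.9 days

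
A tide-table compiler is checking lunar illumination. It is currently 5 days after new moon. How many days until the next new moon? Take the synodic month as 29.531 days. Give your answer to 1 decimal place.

24.5 days

The next new moon completes the synodic month: 29.531 − 5 = 24.531 days.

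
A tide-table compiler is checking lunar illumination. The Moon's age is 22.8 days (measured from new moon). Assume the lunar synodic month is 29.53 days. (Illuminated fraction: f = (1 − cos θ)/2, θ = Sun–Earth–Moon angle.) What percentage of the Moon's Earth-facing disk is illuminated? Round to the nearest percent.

Elongation θ = 360° × 22.8/29.53 ≈ 278.0°.
With cos θ = 0.138, the lit fraction is (1 − 0.138)/2 ≈ 0.431, so 43%.

43%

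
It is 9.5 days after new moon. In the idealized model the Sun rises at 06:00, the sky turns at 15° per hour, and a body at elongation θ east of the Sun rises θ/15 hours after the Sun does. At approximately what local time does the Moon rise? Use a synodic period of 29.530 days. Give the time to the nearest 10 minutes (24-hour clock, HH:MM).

Phase angle: θ = 360°·(9.5 d)/(29.530 d) = 115.8°.
At 15° of sky rotation per hour, 115.8° corresponds to a 7.72 h lag.
06:00 + 7.721 h ≈ 13:43 → 13:40 to the nearest ten minutes.

13:40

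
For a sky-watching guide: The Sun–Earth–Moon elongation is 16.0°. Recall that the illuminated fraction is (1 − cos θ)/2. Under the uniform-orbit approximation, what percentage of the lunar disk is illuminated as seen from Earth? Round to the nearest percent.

Half-versine of 16.0°: (1 − 0.961)/2 = 0.019, i.e. 2%.

2%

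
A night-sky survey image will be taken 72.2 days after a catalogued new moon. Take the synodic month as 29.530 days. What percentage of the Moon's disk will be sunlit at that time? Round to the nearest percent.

97%

72.2 d spans 2 complete synodic months (2 × 29.530 = 59.06 d) plus 13.14 d.
Phase angle: θ = 360°·(13.14 d)/(29.530 d) = 160.2°.
cos 160.2° = (-0.941), so f = (1 − (-0.941))/2 = 0.970, so 97%.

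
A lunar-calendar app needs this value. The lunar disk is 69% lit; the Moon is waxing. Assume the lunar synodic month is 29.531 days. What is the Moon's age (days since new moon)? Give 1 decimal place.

9.2 days

cos θ = 1 − 2f = -0.380, giving a principal value of 112.3°.
Waxing ⇒ before full, so θ = 112.3°.
Age = 29.531 × 112.3°/360° ≈ 9.21 days.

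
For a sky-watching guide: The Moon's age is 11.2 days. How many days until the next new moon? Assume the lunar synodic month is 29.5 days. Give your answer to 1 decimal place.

18.3 days

The next new moon completes the synodic month: 29.5 − 11.2 = 18.300 days.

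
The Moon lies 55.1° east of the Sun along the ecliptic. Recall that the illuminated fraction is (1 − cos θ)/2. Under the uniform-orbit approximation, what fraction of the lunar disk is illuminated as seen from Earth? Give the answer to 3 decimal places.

0.214

Half-versine of 55.1°: (1 − 0.572)/2 = 0.214.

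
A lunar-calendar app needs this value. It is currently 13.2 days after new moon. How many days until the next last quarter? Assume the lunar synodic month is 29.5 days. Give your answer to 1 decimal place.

Last quarter occurs at elongation 270°, i.e. at age 29.5 × 270/360 = 22.125 d.
So 8.925 days remain (22.125 − 13.2).

8.9 days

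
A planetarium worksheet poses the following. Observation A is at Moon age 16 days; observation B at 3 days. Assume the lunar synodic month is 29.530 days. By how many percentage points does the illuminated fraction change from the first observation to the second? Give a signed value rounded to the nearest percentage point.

θ₁ = 360° × 16/29.530 = 195.1°, f₁ = (1 − cos θ₁)/2 = 0.983.
θ₂ = 360° × 3/29.530 = 36.6°, f₂ = (1 − cos θ₂)/2 = 0.098.
Change = f₂ − f₁ = -0.884 → -88 percentage points.

-88 pp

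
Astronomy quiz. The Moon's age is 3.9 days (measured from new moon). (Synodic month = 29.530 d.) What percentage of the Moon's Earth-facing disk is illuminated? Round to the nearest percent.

16%

The Moon has covered 3.9/29.530 of its cycle, so θ ≈ 360° × 3.9/29.530 = 47.5°.
With cos θ = 0.675, the lit fraction is (1 − 0.675)/2 ≈ 0.162, so 16%.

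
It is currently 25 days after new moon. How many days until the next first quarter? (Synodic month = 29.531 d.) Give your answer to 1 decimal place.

First quarter is 0.25 of the way through the cycle: age 0.25 × 29.531 = 7.383 d.
This lunation's first quarter (7.383 d) has passed, so add one period: 36.914 − 25 = 11.914 days.

11.9 days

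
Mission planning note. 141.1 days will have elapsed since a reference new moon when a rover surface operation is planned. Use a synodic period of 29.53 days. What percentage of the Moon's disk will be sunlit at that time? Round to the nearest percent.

141.1/29.53 = 4.778 lunations, so 4 complete cycles and 22.98 d into the next.
Phase angle: θ = 360°·(22.98 d)/(29.53 d) = 280.1°.
Illuminated fraction = (1 − cos 280.1°)/2 = (1 − 0.176)/2 ≈ 0.412, so 41%.

41%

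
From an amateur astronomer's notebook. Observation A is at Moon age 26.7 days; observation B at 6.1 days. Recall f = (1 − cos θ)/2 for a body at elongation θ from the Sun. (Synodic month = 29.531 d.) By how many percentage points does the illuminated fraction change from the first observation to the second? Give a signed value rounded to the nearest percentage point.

θ₁ = 360° × 26.7/29.531 = 325.5°, f₁ = (1 − cos θ₁)/2 = 0.088.
θ₂ = 360° × 6.1/29.531 = 74.4°, f₂ = (1 − cos θ₂)/2 = 0.365.
Change = f₂ − f₁ = +0.277 → +28 percentage points.

+28 percentage points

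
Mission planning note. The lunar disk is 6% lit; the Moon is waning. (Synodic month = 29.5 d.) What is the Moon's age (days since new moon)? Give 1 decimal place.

Invert f = (1 − cos θ)/2 to get cos θ = 1 − 2(0.06) = 0.880, hence θ₀ = arccos 0.880 = 28.4°.
Since the Moon is past full (waning), take the reflex angle: θ = 360° − 28.4° = 331.6°.
At 360°/29.5 d per day, 331.6° corresponds to 27.18 days.

27.2 days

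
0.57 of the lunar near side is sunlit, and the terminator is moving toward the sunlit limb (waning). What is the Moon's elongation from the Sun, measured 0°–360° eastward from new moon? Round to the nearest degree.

From f = (1 − cos θ)/2: cos θ = 1 − 2×0.57 = -0.140; arccos → 98.0°.
Waning ⇒ past full, so θ = 360° − 98.0° = 262.0°.

262°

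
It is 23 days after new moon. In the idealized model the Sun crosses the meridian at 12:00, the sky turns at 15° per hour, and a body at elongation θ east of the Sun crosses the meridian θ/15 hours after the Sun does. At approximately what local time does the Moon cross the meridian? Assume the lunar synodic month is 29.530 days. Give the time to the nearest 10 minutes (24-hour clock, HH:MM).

The Moon has covered 23/29.530 of its cycle, so θ ≈ 360° × 23/29.530 = 280.4°.
At 15° of sky rotation per hour, 280.4° corresponds to a 18.69 h lag.
12:00 + 18.693 h ≈ 06:42 → 06:40 to the nearest ten minutes.

06:40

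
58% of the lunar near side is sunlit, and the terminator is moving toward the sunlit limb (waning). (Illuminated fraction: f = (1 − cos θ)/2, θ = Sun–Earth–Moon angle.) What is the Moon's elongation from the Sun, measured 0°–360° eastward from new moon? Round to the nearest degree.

261°

cos θ = 1 − 2f = -0.160, giving a principal value of 99.2°.
Waning ⇒ past full, so θ = 360° − 99.2° = 260.8°.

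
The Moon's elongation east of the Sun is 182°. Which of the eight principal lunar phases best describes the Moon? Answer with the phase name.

182° lies in the full moon sector of the 8-phase cycle.

full moon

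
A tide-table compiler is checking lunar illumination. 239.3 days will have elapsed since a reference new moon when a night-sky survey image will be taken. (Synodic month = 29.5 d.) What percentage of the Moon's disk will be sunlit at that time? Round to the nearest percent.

Reduce mod P: 239.3 − 8×29.5 = 3.30 d into the current lunation.
The Moon has covered 3.30/29.5 of its cycle, so θ ≈ 360° × 3.30/29.5 = 40.3°.
cos 40.3° = 0.763, so f = (1 − 0.763)/2 = 0.119, so 12%.

12%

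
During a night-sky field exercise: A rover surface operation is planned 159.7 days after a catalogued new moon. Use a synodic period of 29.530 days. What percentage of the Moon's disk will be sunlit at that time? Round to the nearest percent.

Reduce mod P: 159.7 − 5×29.530 = 12.05 d into the current lunation.
The Moon has covered 12.05/29.530 of its cycle, so θ ≈ 360° × 12.05/29.530 = 146.9°.
With cos θ = (-0.838), the lit fraction is (1 − (-0.838))/2 ≈ 0.919, so 92%.

92%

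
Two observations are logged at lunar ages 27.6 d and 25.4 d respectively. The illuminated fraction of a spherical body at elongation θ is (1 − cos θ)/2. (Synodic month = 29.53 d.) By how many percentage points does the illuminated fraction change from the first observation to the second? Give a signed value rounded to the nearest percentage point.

First observation: θ = 360°·27.6/29.53 = 336.5°, so f = 0.042.
Second observation: θ = 309.7°, f = 0.181.
Δf = 0.181 − 0.042 = +0.139, i.e. +14 pp.

+14 pp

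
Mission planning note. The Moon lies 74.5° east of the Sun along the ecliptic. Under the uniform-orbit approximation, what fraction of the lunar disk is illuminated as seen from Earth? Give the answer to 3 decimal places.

Half-versine of 74.5°: (1 − 0.267)/2 = 0.366.

0.366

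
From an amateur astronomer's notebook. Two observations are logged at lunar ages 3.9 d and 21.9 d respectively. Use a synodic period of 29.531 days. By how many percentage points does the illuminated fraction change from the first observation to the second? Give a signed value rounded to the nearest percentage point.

+36 percentage points

θ₁ = 360° × 3.9/29.531 = 47.5°, f₁ = (1 − cos θ₁)/2 = 0.162.
θ₂ = 360° × 21.9/29.531 = 267.0°, f₂ = (1 − cos θ₂)/2 = 0.526.
Change = f₂ − f₁ = +0.364 → +36 percentage points.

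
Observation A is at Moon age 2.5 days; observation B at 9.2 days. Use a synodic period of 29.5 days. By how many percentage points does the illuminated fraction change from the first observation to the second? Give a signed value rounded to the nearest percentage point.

+62 percentage points

θ₁ = 360° × 2.5/29.5 = 30.5°, f₁ = (1 − cos θ₁)/2 = 0.069.
θ₂ = 360° × 9.2/29.5 = 112.3°, f₂ = (1 − cos θ₂)/2 = 0.689.
Change = f₂ − f₁ = +0.620 → +62 percentage points.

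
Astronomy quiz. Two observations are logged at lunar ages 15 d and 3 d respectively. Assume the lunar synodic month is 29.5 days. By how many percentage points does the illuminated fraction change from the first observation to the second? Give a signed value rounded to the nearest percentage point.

-90 percentage points

First observation: θ = 360°·15/29.5 = 183.1°, so f = 0.999.
Second observation: θ = 36.6°, f = 0.099.
Δf = 0.099 − 0.999 = -0.901, i.e. -90 pp.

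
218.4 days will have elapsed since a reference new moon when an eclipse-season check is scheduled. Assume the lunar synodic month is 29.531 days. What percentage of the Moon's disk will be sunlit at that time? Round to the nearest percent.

90%

218.4 d spans 7 complete synodic months (7 × 29.531 = 206.72 d) plus 11.68 d.
The Moon has covered 11.68/29.531 of its cycle, so θ ≈ 360° × 11.68/29.531 = 142.4°.
cos 142.4° = (-0.793), so f = (1 − (-0.793))/2 = 0.896, so 90%.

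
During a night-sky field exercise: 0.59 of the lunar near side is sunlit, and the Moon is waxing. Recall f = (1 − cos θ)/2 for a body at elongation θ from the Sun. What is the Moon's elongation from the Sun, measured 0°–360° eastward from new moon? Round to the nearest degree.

cos θ = 1 − 2f = -0.180, giving a principal value of 100.4°.
The Moon is waxing (0°–180°), so θ = 100.4° directly.

100°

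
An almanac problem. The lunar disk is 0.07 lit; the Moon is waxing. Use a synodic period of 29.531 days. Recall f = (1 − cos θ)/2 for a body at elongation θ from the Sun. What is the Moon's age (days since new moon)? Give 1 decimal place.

2.5 days

cos θ = 1 − 2f = 0.860, giving a principal value of 30.7°.
Before full moon the principal value applies: θ = 30.7°.
Age = 29.531 × 30.7°/360° ≈ 2.52 days.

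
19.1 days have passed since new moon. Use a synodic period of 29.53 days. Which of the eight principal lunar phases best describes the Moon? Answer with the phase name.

θ ≈ 360° × 19.1/29.53 = 233°, which falls in the waning gibbous sector.

waning gibbous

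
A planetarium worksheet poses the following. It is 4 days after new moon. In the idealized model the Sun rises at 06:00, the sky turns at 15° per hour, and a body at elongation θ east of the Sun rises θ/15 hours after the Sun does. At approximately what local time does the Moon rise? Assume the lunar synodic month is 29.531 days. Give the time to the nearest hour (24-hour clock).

09:00

The Moon has covered 4/29.531 of its cycle, so θ ≈ 360° × 4/29.531 = 48.8°.
At 15° of sky rotation per hour, 48.8° corresponds to a 3.25 h lag.
06:00 + 3.25 h ≈ 09:15 → 09:00 to the nearest hour.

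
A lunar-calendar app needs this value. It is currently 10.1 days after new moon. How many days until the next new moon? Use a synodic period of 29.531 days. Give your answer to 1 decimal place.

19.4 days

One full lunation from the last new moon is 29.531 d; remaining = 29.531 − 10.1 = 19.431 d.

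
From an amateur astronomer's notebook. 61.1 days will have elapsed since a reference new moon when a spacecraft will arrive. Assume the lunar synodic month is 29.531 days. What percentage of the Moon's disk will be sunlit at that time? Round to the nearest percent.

5%

61.1/29.531 = 2.069 lunations, so 2 complete cycles and 2.04 d into the next.
Elongation θ = 360° × 2.04/29.531 ≈ 24.8°.
With cos θ = 0.907, the lit fraction is (1 − 0.907)/2 ≈ 0.046, so 5%.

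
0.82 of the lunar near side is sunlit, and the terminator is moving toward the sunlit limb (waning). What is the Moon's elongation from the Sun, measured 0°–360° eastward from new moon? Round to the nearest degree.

230°

From f = (1 − cos θ)/2: cos θ = 1 − 2×0.82 = -0.640; arccos → 129.8°.
A waning Moon lies in 180°–360°, so θ = 360° − 129.8° = 230.2°.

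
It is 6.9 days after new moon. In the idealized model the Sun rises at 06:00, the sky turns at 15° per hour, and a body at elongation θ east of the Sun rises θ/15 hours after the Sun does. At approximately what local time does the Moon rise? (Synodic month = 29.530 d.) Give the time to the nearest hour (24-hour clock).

Phase angle: θ = 360°·(6.9 d)/(29.530 d) = 84.1°.
At 15° of sky rotation per hour, 84.1° corresponds to a 5.61 h lag.
06:00 + 5.61 h ≈ 11:36 → 12:00 to the nearest hour.

12:00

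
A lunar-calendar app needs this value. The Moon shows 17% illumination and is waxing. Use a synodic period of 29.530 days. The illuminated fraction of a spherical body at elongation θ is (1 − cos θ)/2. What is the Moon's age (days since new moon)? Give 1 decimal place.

cos θ = 1 − 2f = 0.660, giving a principal value of 48.7°.
Waxing ⇒ before full, so θ = 48.7°.
Age = 29.530 × 48.7°/360° ≈ 3.99 days.

4.0 days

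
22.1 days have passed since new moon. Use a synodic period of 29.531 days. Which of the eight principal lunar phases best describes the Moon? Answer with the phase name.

At 22.1/29.531 of the cycle, θ ≈ 269° — the last quarter range.

last quarter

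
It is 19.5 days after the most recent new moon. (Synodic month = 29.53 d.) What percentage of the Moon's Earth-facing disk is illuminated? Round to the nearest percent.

Elongation θ = 360° × 19.5/29.53 ≈ 237.7°.
cos 237.7° = (-0.534), so f = (1 − (-0.534))/2 = 0.767, so 77%.

77%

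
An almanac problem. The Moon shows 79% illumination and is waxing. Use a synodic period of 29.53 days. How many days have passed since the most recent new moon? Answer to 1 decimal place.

10.3 days

Invert f = (1 − cos θ)/2 to get cos θ = 1 − 2(0.79) = -0.580, hence θ₀ = arccos -0.580 = 125.5°.
Before full moon the principal value applies: θ = 125.5°.
That fraction of the synodic month is 125.5/360 × 29.53 d ≈ 10.29 d.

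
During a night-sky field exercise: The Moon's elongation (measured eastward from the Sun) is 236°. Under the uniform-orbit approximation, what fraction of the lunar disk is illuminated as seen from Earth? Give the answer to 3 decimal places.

f = (1 − cos 236°)/2 = (1 − (-0.559))/2 ≈ 0.780.

0.780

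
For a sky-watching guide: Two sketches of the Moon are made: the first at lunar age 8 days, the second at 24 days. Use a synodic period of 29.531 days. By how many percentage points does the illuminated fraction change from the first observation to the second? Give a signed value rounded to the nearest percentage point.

-26 pp

θ₁ = 360° × 8/29.531 = 97.5°, f₁ = (1 − cos θ₁)/2 = 0.565.
θ₂ = 360° × 24/29.531 = 292.6°, f₂ = (1 − cos θ₂)/2 = 0.308.
Change = f₂ − f₁ = -0.257 → -26 percentage points.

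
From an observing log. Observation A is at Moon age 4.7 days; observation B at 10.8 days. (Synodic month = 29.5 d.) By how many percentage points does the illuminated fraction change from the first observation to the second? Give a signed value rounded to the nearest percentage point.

+60 pp

First observation: θ = 360°·4.7/29.5 = 57.4°, so f = 0.230.
Second observation: θ = 131.8°, f = 0.833.
Δf = 0.833 − 0.230 = +0.603, i.e. +60 pp.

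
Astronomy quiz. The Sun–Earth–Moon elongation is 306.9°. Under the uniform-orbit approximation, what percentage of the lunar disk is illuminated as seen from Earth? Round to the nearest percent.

cos 306.9° = 0.600, so f = (1 − 0.600)/2 = 0.200, i.e. 20%.

20%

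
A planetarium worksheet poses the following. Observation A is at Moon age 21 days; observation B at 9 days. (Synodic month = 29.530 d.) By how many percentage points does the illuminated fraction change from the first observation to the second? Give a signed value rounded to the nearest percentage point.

First observation: θ = 360°·21/29.530 = 256.0°, so f = 0.621.
Second observation: θ = 109.7°, f = 0.669.
Δf = 0.669 − 0.621 = +0.048, i.e. +5 pp.

+5 percentage points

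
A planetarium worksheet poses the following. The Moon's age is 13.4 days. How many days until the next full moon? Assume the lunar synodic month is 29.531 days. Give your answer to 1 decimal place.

Full moon occurs at elongation 180°, i.e. at age 29.531 × 180/360 = 14.765 d.
That is 14.765 − 13.4 = 1.365 days ahead.

1.4 days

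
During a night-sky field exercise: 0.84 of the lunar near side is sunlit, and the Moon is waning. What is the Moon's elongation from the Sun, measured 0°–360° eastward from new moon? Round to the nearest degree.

cos θ = 1 − 2f = -0.680, giving a principal value of 132.8°.
A waning Moon lies in 180°–360°, so θ = 360° − 132.8° = 227.2°.

227°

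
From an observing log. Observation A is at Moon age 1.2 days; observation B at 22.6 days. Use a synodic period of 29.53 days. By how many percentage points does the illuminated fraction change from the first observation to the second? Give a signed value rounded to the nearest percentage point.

+44 percentage points

First observation: θ = 360°·1.2/29.53 = 14.6°, so f = 0.016.
Second observation: θ = 275.5°, f = 0.452.
Δf = 0.452 − 0.016 = +0.436, i.e. +44 pp.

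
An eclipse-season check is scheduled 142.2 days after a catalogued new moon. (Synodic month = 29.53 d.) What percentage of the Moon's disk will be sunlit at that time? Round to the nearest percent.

Reduce mod P: 142.2 − 4×29.53 = 24.08 d into the current lunation.
The Moon has covered 24.08/29.53 of its cycle, so θ ≈ 360° × 24.08/29.53 = 293.6°.
With cos θ = 0.400, the lit fraction is (1 − 0.400)/2 ≈ 0.300, so 30%.

30%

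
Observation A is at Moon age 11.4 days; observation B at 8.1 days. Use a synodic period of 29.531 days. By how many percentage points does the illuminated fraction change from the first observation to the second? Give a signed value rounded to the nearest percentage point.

θ₁ = 360° × 11.4/29.531 = 139.0°, f₁ = (1 − cos θ₁)/2 = 0.877.
θ₂ = 360° × 8.1/29.531 = 98.7°, f₂ = (1 − cos θ₂)/2 = 0.576.
Change = f₂ − f₁ = -0.301 → -30 percentage points.

-30 pp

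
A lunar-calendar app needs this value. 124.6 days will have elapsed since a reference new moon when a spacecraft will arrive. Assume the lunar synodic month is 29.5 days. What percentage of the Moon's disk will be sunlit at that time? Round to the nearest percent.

Reduce mod P: 124.6 − 4×29.5 = 6.60 d into the current lunation.
Elongation θ = 360° × 6.60/29.5 ≈ 80.5°.
Illuminated fraction = (1 − cos 80.5°)/2 = (1 − 0.164)/2 ≈ 0.418, so 42%.

42%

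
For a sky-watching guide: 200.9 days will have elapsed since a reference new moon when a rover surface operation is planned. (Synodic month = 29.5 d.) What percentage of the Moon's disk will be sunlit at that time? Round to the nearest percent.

200.9/29.5 = 6.810 lunations, so 6 complete cycles and 23.90 d into the next.
Elongation θ = 360° × 23.90/29.5 ≈ 291.7°.
With cos θ = 0.369, the lit fraction is (1 − 0.369)/2 ≈ 0.315, so 32%.

32%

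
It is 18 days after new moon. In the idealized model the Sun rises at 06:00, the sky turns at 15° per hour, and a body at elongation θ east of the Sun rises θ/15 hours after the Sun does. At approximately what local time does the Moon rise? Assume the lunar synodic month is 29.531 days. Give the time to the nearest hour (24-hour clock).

Phase angle: θ = 360°·(18 d)/(29.531 d) = 219.4°.
The Moon trails the Sun by θ/15 = 219.4/15 ≈ 14.63 hours.
06:00 + 14.63 h ≈ 20:38 → 21:00 to the nearest hour.

21:00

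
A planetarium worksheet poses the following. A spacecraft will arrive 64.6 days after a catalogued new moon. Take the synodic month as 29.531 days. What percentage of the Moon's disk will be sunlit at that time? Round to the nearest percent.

Reduce mod P: 64.6 − 2×29.531 = 5.54 d into the current lunation.
The Moon has covered 5.54/29.531 of its cycle, so θ ≈ 360° × 5.54/29.531 = 67.5°.
Illuminated fraction = (1 − cos 67.5°)/2 = (1 − 0.382)/2 ≈ 0.309, so 31%.

31%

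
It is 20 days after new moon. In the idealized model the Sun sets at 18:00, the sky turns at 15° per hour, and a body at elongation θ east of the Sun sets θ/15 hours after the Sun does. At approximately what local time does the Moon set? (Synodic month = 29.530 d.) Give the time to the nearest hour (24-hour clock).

Elongation θ = 360° × 20/29.530 ≈ 243.8°.
The Moon trails the Sun by θ/15 = 243.8/15 ≈ 16.25 hours.
18:00 + 16.25 h ≈ 10:15 → 10:00 to the nearest hour.

10:00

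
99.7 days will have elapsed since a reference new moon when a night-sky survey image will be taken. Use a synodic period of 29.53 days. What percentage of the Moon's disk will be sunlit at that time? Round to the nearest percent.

99.7/29.53 = 3.376 lunations, so 3 complete cycles and 11.11 d into the next.
The Moon has covered 11.11/29.53 of its cycle, so θ ≈ 360° × 11.11/29.53 = 135.4°.
Illuminated fraction = (1 − cos 135.4°)/2 = (1 − (-0.713))/2 ≈ 0.856, so 86%.

86%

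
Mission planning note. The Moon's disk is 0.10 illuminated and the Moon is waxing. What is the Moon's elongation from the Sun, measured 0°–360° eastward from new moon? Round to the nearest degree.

37°

Invert f = (1 − cos θ)/2 to get cos θ = 1 − 2(0.10) = 0.800, hence θ₀ = arccos 0.800 = 36.9°.
Waxing ⇒ before full, so θ = 36.9°.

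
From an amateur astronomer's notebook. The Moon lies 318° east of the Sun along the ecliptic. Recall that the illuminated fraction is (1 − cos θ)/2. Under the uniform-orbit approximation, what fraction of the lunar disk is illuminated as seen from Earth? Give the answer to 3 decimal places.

0.128

cos 318° = 0.743, so f = (1 − 0.743)/2 = 0.128.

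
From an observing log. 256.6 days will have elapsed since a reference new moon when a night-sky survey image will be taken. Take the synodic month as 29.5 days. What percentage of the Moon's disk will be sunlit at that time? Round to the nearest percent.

Reduce mod P: 256.6 − 8×29.5 = 20.60 d into the current lunation.
Elongation θ = 360° × 20.60/29.5 ≈ 251.4°.
cos 251.4° = (-0.319), so f = (1 − (-0.319))/2 = 0.660, so 66%.

66%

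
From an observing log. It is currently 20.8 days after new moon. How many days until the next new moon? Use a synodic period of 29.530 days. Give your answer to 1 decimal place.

8.7 days

The next new moon completes the synodic month: 29.530 − 20.8 = 8.730 days.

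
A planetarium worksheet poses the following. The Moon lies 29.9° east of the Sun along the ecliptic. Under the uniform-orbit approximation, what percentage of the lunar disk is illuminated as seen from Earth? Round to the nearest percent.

cos 29.9° = 0.867, so f = (1 − 0.867)/2 = 0.067, i.e. 7%.

7%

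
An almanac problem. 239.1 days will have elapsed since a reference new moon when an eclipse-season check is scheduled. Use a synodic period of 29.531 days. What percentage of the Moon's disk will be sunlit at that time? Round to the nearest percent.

9%

Reduce mod P: 239.1 − 8×29.531 = 2.85 d into the current lunation.
Phase angle: θ = 360°·(2.85 d)/(29.531 d) = 34.8°.
With cos θ = 0.821, the lit fraction is (1 − 0.821)/2 ≈ 0.089, so 9%.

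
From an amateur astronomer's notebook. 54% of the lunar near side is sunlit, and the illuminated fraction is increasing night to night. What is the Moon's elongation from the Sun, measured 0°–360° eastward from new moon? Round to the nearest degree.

95°

cos θ = 1 − 2f = -0.080, giving a principal value of 94.6°.
Before full moon the principal value applies: θ = 94.6°.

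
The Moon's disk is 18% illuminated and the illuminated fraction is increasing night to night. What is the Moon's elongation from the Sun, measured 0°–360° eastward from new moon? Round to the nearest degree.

50°

Invert f = (1 − cos θ)/2 to get cos θ = 1 − 2(0.18) = 0.640, hence θ₀ = arccos 0.640 = 50.2°.
Waxing ⇒ before full, so θ = 50.2°.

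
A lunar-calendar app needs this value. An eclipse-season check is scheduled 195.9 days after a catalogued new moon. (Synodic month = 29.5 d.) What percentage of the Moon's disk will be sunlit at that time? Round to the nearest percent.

82%

195.9/29.5 = 6.641 lunations, so 6 complete cycles and 18.90 d into the next.
Elongation θ = 360° × 18.90/29.5 ≈ 230.6°.
cos 230.6° = (-0.634), so f = (1 − (-0.634))/2 = 0.817, so 82%.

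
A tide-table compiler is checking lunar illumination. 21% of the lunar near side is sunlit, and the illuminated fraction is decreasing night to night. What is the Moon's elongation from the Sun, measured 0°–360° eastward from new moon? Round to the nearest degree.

Invert f = (1 − cos θ)/2 to get cos θ = 1 − 2(0.21) = 0.580, hence θ₀ = arccos 0.580 = 54.5°.
Since the Moon is past full (waning), take the reflex angle: θ = 360° − 54.5° = 305.5°.

305°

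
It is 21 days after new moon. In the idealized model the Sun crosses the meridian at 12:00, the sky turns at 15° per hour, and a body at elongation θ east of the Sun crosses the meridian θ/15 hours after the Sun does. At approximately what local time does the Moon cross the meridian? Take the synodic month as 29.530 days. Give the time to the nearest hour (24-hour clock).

Elongation θ = 360° × 21/29.530 ≈ 256.0°.
The Moon trails the Sun by θ/15 = 256.0/15 ≈ 17.07 hours.
12:00 + 17.07 h ≈ 05:04 → 05:00 to the nearest hour.

05:00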